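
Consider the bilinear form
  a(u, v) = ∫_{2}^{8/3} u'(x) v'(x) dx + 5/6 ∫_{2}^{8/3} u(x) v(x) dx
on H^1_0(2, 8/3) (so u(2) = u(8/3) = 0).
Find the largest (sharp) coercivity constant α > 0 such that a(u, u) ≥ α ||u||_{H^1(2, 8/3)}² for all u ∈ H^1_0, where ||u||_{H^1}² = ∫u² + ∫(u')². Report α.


α = (10 + 27*π^2)/(3*(4 + 9*π^2))

Coercivity of a(·,·) on H^1_0(2, 8/3) means a(u, u) ≥ α ||u||_{H^1}² for every u ∈ H^1_0.
The interval has length L = 2/3, and Poincaré/coercivity depend only on L. Here a(u, u) = ∫(u')² + (5/6)·∫u².
Here 0 < c = 5/6 < 1. The condition a(u,u) ≥ α||u||_{H^1}² reads (1−α)∫(u')² ≥ (α−c)∫u². Any admissible α is ≤ 1 (rapidly oscillating u have ∫u²/∫(u')² → 0), and α = 1 would force 0 ≥ (1−c)∫u², impossible since c < 1; so 1−α > 0. By the sharp Poincaré inequality on H^1_0 of an interval of length L, ∫(u')² ≥ (π/L)²∫u² with equality for the first sine mode sin(π(x−x₀)/L) (x₀ the left endpoint), so the inequality holds for all u iff (1−α)(π/L)² ≥ α − c, i.e. α ≤ ((π/L)² + c)/((π/L)² + 1) = (1 + c(L/π)²)/(1 + (L/π)²). With (π/L)² = 9*π^2/4 and c = 5/6, the largest admissible constant is α = ((π/L)² + c)/((π/L)² + 1).
Simplifying, α = (10 + 27*π^2)/(3*(4 + 9*π^2)).


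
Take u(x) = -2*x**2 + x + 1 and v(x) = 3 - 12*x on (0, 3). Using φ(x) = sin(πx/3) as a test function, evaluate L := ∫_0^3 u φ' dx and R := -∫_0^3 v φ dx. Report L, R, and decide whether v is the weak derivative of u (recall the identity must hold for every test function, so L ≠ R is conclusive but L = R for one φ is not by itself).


LHS = 30/π, RHS = 90/π. No, v is not the weak derivative of u.

u(x) = -2*x**2 + x + 1, classical derivative u'(x) = 1 - 4*x.
φ(x) = sin(πx/3), so φ'(x) = π*cos(π*x/3)/3.
Note φ(0) = φ(3) = 0, so the boundary term u·φ vanishes.
LHS = ∫_0^3 u(x) φ'(x) dx = ∫_0^3 (-2*π*x^2*cos(π*x/3)/3 + π*x*cos(π*x/3)/3 + π*cos(π*x/3)/3) dx. Term by term:
  ∫_0^3 π*cos(π*x/3)/3 dx = 0;  ∫_0^3 -2*π*x^2*cos(π*x/3)/3 dx = 36/π;  ∫_0^3 π*x*cos(π*x/3)/3 dx = -6/π.
Sum: 0 + 36/π − 6/π = 30/π.
So LHS = 30/π.
∫_0^3 v(x) φ(x) dx = ∫_0^3 (-12*x*sin(π*x/3) + 3*sin(π*x/3)) dx. Term by term:
  ∫_0^3 3*sin(π*x/3) dx = 18/π;  ∫_0^3 -12*x*sin(π*x/3) dx = -108/π.
Sum: 18/π − 108/π = -90/π.
So RHS = -∫_0^3 v(x) φ(x) dx = 90/π.
LHS − RHS = -60/π ≠ 0, so the identity fails.
(For a valid weak derivative the identity must hold for EVERY test function, in particular this one. The failure shows v is NOT the weak derivative of u.)
Correct weak derivative would be u'(x) = 1 - 4*x.


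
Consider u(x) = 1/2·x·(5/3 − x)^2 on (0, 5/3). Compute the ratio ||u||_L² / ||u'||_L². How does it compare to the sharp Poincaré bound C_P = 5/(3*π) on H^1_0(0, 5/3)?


||u||_L² / ||u'||_L² = 5*sqrt(14)/42 < C_P = 5/(3*π).

u(x) = 1/2·x·(5/3 − x)^2, so u'(x) = (3*x - 5)*(9*x - 5)/18.
u(x) = 1/2·x·(5/3 − x)^2 vanishes at x = 0 and x = 5/3, so u ∈ H^1_0(0, 5/3). Differentiate via the product rule and integrate the resulting polynomials term by term.
  ∫_0^5/3 u² dx = ∫_0^5/3 (x^6/4 - 5*x^5/3 + 25*x^4/6 - 125*x^3/27 + 625*x^2/324) dx. Term by term:
    ∫_0^5/3 x^6/4 dx = 78125/61236;  ∫_0^5/3 -5*x^5/3 dx = -78125/13122;  ∫_0^5/3 25*x^4/6 dx = 15625/1458;
    ∫_0^5/3 -125*x^3/27 dx = -78125/8748;  ∫_0^5/3 625*x^2/324 dx = 78125/26244.
  Sum: 78125/61236 − 78125/13122 + 15625/1458 − 78125/8748 + 78125/26244 = 15625/183708.
  ∫_0^5/3 (u')² dx = ∫_0^5/3 (9*x^4/4 - 10*x^3 + 275*x^2/18 - 250*x/27 + 625/324) dx. Term by term:
    ∫_0^5/3 9*x^4/4 dx = 625/108;  ∫_0^5/3 -10*x^3 dx = -3125/162;  ∫_0^5/3 275*x^2/18 dx = 34375/1458;
    ∫_0^5/3 -250*x/27 dx = -3125/243;  ∫_0^5/3 625/324 dx = 3125/972.
  Sum: 625/108 − 3125/162 + 34375/1458 − 3125/243 + 3125/972 = 625/1458.
∫_0^5/3 u² dx = 15625/183708, so ||u||_L² = 125*sqrt(7)/1134.
∫_0^5/3 (u')² dx = 625/1458, so ||u'||_L² = 25*sqrt(2)/54.
Ratio ||u||_L² / ||u'||_L² = 5*sqrt(14)/42.
Sharp Poincaré constant on H^1_0(0, 5/3) is C_P = L/π = 5/(3*π), achieved by sin(3*π/5·x).
A polynomial bump cannot attain the sharp Poincaré constant (only the first sine eigenfunction does), so the ratio is strictly less than C_P, consistent with ||u||_L² ≤ C_P ||u'||_L².


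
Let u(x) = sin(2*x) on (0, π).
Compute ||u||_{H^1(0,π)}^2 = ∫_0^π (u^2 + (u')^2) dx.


||u||_{H^1(0,π)}^2 = 5*π/2

u'(x) = 2*cos(2*x).
Expand u² and (u')² and integrate term by term on (0, π), using: for integers n ≥ 1, ∫_0^π sin²(nx) dx = ∫_0^π cos²(nx) dx = π/2; for n ≠ n', ∫_0^π sin(nx)sin(n'x) dx = ∫_0^π cos(nx)cos(n'x) dx = 0; and by product-to-sum, ∫_0^π sin(nx)cos(n'x) dx = ½∫_0^π [sin((n+n')x) + sin((n−n')x)] dx, which is 0 when n+n' is even and 2n/(n²−n'²) when n+n' is odd (it need not vanish on (0, π)).
  u² squared terms: (1)²·∫sin(2x)² dx = 1·π/2 = π/2.
  So ∫_0^π u² dx = π/2.
  (u')² squared terms: (2)²·∫cos(2x)² dx = 4·π/2 = 2*π.
  So ∫_0^π (u')² dx = 2*π.
||u||_{H^1}^2 = (π/2) + (2*π) = 5*π/2.


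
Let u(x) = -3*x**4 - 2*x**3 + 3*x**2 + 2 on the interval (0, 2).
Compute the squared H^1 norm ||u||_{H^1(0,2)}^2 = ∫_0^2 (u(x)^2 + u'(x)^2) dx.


||u||_{H^1}^2 = 132536/35

The H^1 norm (squared) on an interval (0, L) is
  ||u||_{H^1}^2 = ∫_0^L u(x)^2 dx + ∫_0^L u'(x)^2 dx.
Compute u'(x) = -12*x**3 - 6*x**2 + 6*x.
Then u(x)^2 = 9*x**8 + 12*x**7 - 14*x**6 - 12*x**5 - 3*x**4 - 8*x**3 + 12*x**2 + 4 and u'(x)^2 = 144*x**6 + 144*x**5 - 108*x**4 - 72*x**3 + 36*x**2.
Integrate each monomial from 0 to 2 using ∫_0^2 c·x^n dx = c·2^(n+1)/(n+1):
  ∫_0^2 u(x)^2 dx = ∫_0^2 (9*x^8 + 12*x^7 - 14*x^6 - 12*x^5 - 3*x^4 - 8*x^3 + 12*x^2 + 4) dx. Term by term:
    ∫_0^2 9*x^8 dx = 512;  ∫_0^2 12*x^7 dx = 384;  ∫_0^2 -14*x^6 dx = -256;
    ∫_0^2 -12*x^5 dx = -128;  ∫_0^2 -3*x^4 dx = -96/5;  ∫_0^2 -8*x^3 dx = -32;
    ∫_0^2 12*x^2 dx = 32;  ∫_0^2 4 dx = 8.
  Sum: 512 + 384 − 256 − 128 − 96/5 − 32 + 32 + 8 = 2504/5.
  ∫_0^2 u'(x)^2 dx = ∫_0^2 (144*x^6 + 144*x^5 - 108*x^4 - 72*x^3 + 36*x^2) dx. Term by term:
    ∫_0^2 144*x^6 dx = 18432/7;  ∫_0^2 144*x^5 dx = 1536;  ∫_0^2 -108*x^4 dx = -3456/5;
    ∫_0^2 -72*x^3 dx = -288;  ∫_0^2 36*x^2 dx = 96.
  Sum: 18432/7 + 1536 − 3456/5 − 288 + 96 = 115008/35.
Adding: ||u||_{H^1}^2 = 2504/5 + 115008/35 = 132536/35.


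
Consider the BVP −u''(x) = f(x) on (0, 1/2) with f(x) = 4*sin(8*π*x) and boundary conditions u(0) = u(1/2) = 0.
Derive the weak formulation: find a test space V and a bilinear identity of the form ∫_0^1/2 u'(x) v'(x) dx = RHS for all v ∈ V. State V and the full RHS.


V = H^1_0(0, 1/2) (so v(0) = v(1/2) = 0); weak form: ∫_0^1/2 u'v' dx = ∫_0^1/2 (4*sin(8*π*x)) v dx for all v ∈ V.

Multiply both sides by a test function v and integrate from 0 to 1/2:
  ∫_0^1/2 −u''(x) v(x) dx = ∫_0^1/2 f(x) v(x) dx.
Integrate the LHS by parts once:
  ∫_0^1/2 −u'' v dx = −[u'(x) v(x)]_0^1/2 + ∫_0^1/2 u'(x) v'(x) dx.
Thus ∫_0^1/2 u'(x) v'(x) dx = ∫_0^1/2 f(x) v(x) dx + [u'(x) v(x)]_0^1/2.
Choose V so that boundary terms are either known or forced to vanish.
u is Dirichlet: u(0) = u(1/2) = 0. Let V = H^1_0(0, 1/2); then v(0) = v(1/2) = 0, and [u' v]_0^1/2 = 0.
Weak formulation: find u (satisfying any essential BC) such that ∫_0^1/2 u'(x) v'(x) dx = ∫_0^1/2 f v dx for all v ∈ V.
Substituting f(x) = 4*sin(8*π*x), the right-hand side is ∫_0^1/2 (4*sin(8*π*x)) v dx.


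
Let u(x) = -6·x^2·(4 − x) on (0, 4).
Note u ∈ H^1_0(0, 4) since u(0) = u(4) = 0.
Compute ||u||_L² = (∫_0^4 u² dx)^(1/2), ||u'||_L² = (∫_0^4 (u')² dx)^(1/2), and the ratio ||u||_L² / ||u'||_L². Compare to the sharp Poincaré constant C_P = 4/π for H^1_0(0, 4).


||u||_L² / ||u'||_L² = 2*sqrt(14)/7 < C_P = 4/π.

u(x) = -6·x^2·(4 − x), so u'(x) = 6*x*(3*x - 8).
u(x) = -6·x^2·(4 − x) vanishes at x = 0 and x = 4, so u ∈ H^1_0(0, 4). Differentiate via the product rule and integrate the resulting polynomials term by term.
  ∫_0^4 u² dx = ∫_0^4 (36*x^6 - 288*x^5 + 576*x^4) dx. Term by term:
    ∫_0^4 36*x^6 dx = 589824/7;  ∫_0^4 -288*x^5 dx = -196608;  ∫_0^4 576*x^4 dx = 589824/5.
  Sum: 589824/7 − 196608 + 589824/5 = 196608/35.
  ∫_0^4 (u')² dx = ∫_0^4 (324*x^4 - 1728*x^3 + 2304*x^2) dx. Term by term:
    ∫_0^4 324*x^4 dx = 331776/5;  ∫_0^4 -1728*x^3 dx = -110592;  ∫_0^4 2304*x^2 dx = 49152.
  Sum: 331776/5 − 110592 + 49152 = 24576/5.
∫_0^4 u² dx = 196608/35, so ||u||_L² = 256*sqrt(105)/35.
∫_0^4 (u')² dx = 24576/5, so ||u'||_L² = 64*sqrt(30)/5.
Ratio ||u||_L² / ||u'||_L² = 2*sqrt(14)/7.
Sharp Poincaré constant on H^1_0(0, 4) is C_P = L/π = 4/π, achieved by sin(π/4·x).
A polynomial bump cannot attain the sharp Poincaré constant (only the first sine eigenfunction does), so the ratio is strictly less than C_P, consistent with ||u||_L² ≤ C_P ||u'||_L².


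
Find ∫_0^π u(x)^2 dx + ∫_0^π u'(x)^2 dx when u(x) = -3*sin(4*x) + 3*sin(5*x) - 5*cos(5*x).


||u||_{H^1(0,π)}^2 = -2080/3 + 1037*π/2

u'(x) = 25*sin(5*x) - 12*cos(4*x) + 15*cos(5*x).
Expand u² and (u')² and integrate term by term on (0, π), using: for integers n ≥ 1, ∫_0^π sin²(nx) dx = ∫_0^π cos²(nx) dx = π/2; for n ≠ n', ∫_0^π sin(nx)sin(n'x) dx = ∫_0^π cos(nx)cos(n'x) dx = 0; and by product-to-sum, ∫_0^π sin(nx)cos(n'x) dx = ½∫_0^π [sin((n+n')x) + sin((n−n')x)] dx, which is 0 when n+n' is even and 2n/(n²−n'²) when n+n' is odd (it need not vanish on (0, π)).
  u² squared terms: (-5)²·∫cos(5x)² dx = 25·π/2 = 25*π/2;  (-3)²·∫sin(4x)² dx = 9·π/2 = 9*π/2;  (3)²·∫sin(5x)² dx = 9·π/2 = 9*π/2.
  u² cross terms: 2·(-5)·(-3)·∫cos(5x)·sin(4x) dx = 30·(-8/9) = -80/3;  2·(-5)·(3)·∫cos(5x)·sin(5x) dx = -30·(0) = 0;  2·(-3)·(3)·∫sin(4x)·sin(5x) dx = -18·(0) = 0.
  So ∫_0^π u² dx = 25*π/2 + 9*π/2 + 9*π/2 − 80/3 + 0 + 0 = -80/3 + 43*π/2.
  (u')² squared terms: (-12)²·∫cos(4x)² dx = 144·π/2 = 72*π;  (15)²·∫cos(5x)² dx = 225·π/2 = 225*π/2;  (25)²·∫sin(5x)² dx = 625·π/2 = 625*π/2.
  (u')² cross terms: 2·(-12)·(15)·∫cos(4x)·cos(5x) dx = -360·(0) = 0;  2·(-12)·(25)·∫cos(4x)·sin(5x) dx = -600·(10/9) = -2000/3;  2·(15)·(25)·∫cos(5x)·sin(5x) dx = 750·(0) = 0.
  So ∫_0^π (u')² dx = 72*π + 225*π/2 + 625*π/2 + 0 − 2000/3 + 0 = -2000/3 + 497*π.
||u||_{H^1}^2 = (-80/3 + 43*π/2) + (-2000/3 + 497*π) = -2080/3 + 1037*π/2.


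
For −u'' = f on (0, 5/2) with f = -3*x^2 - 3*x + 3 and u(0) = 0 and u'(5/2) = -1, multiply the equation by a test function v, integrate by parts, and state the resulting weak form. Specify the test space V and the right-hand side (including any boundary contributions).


V = {v ∈ H^1(0, 5/2) : v(0) = 0} (test functions vanish at x = 0 where u is specified); weak form: ∫_0^5/2 u'v' dx = ∫_0^5/2 (-3*x^2 - 3*x + 3) v dx − v(5/2) for all v ∈ V.

Multiply both sides by a test function v and integrate from 0 to 5/2:
  ∫_0^5/2 −u''(x) v(x) dx = ∫_0^5/2 f(x) v(x) dx.
Integrate the LHS by parts once:
  ∫_0^5/2 −u'' v dx = −[u'(x) v(x)]_0^5/2 + ∫_0^5/2 u'(x) v'(x) dx.
Thus ∫_0^5/2 u'(x) v'(x) dx = ∫_0^5/2 f(x) v(x) dx + [u'(x) v(x)]_0^5/2.
Choose V so that boundary terms are either known or forced to vanish.
Mixed BC: u(0) = 0 (Dirichlet) and u'(5/2) = -1 (Neumann). Define V = {v ∈ H^1(0, 5/2) : v(0) = 0}. Then [u' v]_0^5/2 = u'(5/2)·v(5/2) − u'(0)·0 = − v(5/2).
Weak formulation: find u (satisfying any essential BC) such that ∫_0^5/2 u'(x) v'(x) dx = ∫_0^5/2 f v dx − v(5/2) for all v ∈ V (Dirichlet at 0 absorbed into V; Neumann datum at x = 5/2 contributes the boundary term).
Substituting f(x) = -3*x^2 - 3*x + 3, the right-hand side is ∫_0^5/2 (-3*x^2 - 3*x + 3) v dx − v(5/2).


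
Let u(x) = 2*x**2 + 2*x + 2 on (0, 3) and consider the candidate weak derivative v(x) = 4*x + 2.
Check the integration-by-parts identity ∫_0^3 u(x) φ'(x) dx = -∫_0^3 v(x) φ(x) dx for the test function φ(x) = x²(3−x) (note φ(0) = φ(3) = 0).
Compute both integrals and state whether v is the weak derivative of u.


LHS = -621/10, RHS = -621/10. Yes, v = u' weakly.

u(x) = 2*x**2 + 2*x + 2, classical derivative u'(x) = 4*x + 2.
φ(x) = x²(3−x), so φ'(x) = 3*x*(2 - x).
Note φ(0) = φ(3) = 0, so the boundary term u·φ vanishes.
LHS = ∫_0^3 u(x) φ'(x) dx = ∫_0^3 (-6*x^4 + 6*x^3 + 6*x^2 + 12*x) dx. Term by term:
  ∫_0^3 -6*x^4 dx = -1458/5;  ∫_0^3 6*x^3 dx = 243/2;  ∫_0^3 6*x^2 dx = 54;
  ∫_0^3 12*x dx = 54.
Sum: -1458/5 + 243/2 + 54 + 54 = -621/10.
So LHS = -621/10.
∫_0^3 v(x) φ(x) dx = ∫_0^3 (-4*x^4 + 10*x^3 + 6*x^2) dx. Term by term:
  ∫_0^3 -4*x^4 dx = -972/5;  ∫_0^3 10*x^3 dx = 405/2;  ∫_0^3 6*x^2 dx = 54.
Sum: -972/5 + 405/2 + 54 = 621/10.
So RHS = -∫_0^3 v(x) φ(x) dx = -621/10.
LHS = RHS, so the identity holds for this test φ.
Moreover u is smooth here and v(x) = u'(x) = 4*x + 2 pointwise, so the identity holds for every test function. Hence v is the weak derivative of u.


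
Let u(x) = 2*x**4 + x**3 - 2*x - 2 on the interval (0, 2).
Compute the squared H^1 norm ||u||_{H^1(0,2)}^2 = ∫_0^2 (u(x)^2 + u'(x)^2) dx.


||u||_{H^1}^2 = 572752/315

The H^1 norm (squared) on an interval (0, L) is
  ||u||_{H^1}^2 = ∫_0^L u(x)^2 dx + ∫_0^L u'(x)^2 dx.
Compute u'(x) = 8*x**3 + 3*x**2 - 2.
Then u(x)^2 = 4*x**8 + 4*x**7 + x**6 - 8*x**5 - 12*x**4 - 4*x**3 + 4*x**2 + 8*x + 4 and u'(x)^2 = 64*x**6 + 48*x**5 + 9*x**4 - 32*x**3 - 12*x**2 + 4.
Integrate each monomial from 0 to 2 using ∫_0^2 c·x^n dx = c·2^(n+1)/(n+1):
  ∫_0^2 u(x)^2 dx = ∫_0^2 (4*x^8 + 4*x^7 + x^6 - 8*x^5 - 12*x^4 - 4*x^3 + 4*x^2 + 8*x + 4) dx. Term by term:
    ∫_0^2 4*x^8 dx = 2048/9;  ∫_0^2 4*x^7 dx = 128;  ∫_0^2 x^6 dx = 128/7;
    ∫_0^2 -8*x^5 dx = -256/3;  ∫_0^2 -12*x^4 dx = -384/5;  ∫_0^2 -4*x^3 dx = -16;
    ∫_0^2 4*x^2 dx = 32/3;  ∫_0^2 8*x dx = 16;  ∫_0^2 4 dx = 8.
  Sum: 2048/9 + 128 + 128/7 − 256/3 − 384/5 − 16 + 32/3 + 16 + 8 = 72568/315.
  ∫_0^2 u'(x)^2 dx = ∫_0^2 (64*x^6 + 48*x^5 + 9*x^4 - 32*x^3 - 12*x^2 + 4) dx. Term by term:
    ∫_0^2 64*x^6 dx = 8192/7;  ∫_0^2 48*x^5 dx = 512;  ∫_0^2 9*x^4 dx = 288/5;
    ∫_0^2 -32*x^3 dx = -128;  ∫_0^2 -12*x^2 dx = -32;  ∫_0^2 4 dx = 8.
  Sum: 8192/7 + 512 + 288/5 − 128 − 32 + 8 = 55576/35.
Adding: ||u||_{H^1}^2 = 72568/315 + 55576/35 = 572752/315.


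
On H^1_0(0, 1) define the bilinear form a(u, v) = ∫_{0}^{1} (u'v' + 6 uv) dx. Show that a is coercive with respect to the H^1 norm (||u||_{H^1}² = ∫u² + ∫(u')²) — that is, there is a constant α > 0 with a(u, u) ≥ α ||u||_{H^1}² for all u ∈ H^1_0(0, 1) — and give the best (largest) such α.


α = 1

Coercivity of a(·,·) on H^1_0(0, 1) means a(u, u) ≥ α ||u||_{H^1}² for every u ∈ H^1_0.
The interval has length L = 1, and Poincaré/coercivity depend only on L. Here a(u, u) = ∫(u')² + (6)·∫u².
Here c = 6 ≥ 1, so a(u,u) = ∫(u')² + c∫u² ≥ ∫(u')² + ∫u² = ||u||_{H^1}², i.e. α = 1 works. No larger α is possible: a(u,u) ≥ α||u||_{H^1}² means (1−α)∫(u')² ≥ (α−c)∫u², and for the modes u_n = sin(nπ(x−x₀)/L) (x₀ the left endpoint) one has ∫u_n²/∫(u_n')² = (L/(nπ))² → 0, so a(u_n,u_n)/||u_n||_{H^1}² → 1. Hence the optimal constant is α = 1.
Therefore α = 1.


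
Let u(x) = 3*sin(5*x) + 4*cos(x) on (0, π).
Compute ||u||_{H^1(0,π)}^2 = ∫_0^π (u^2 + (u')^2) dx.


||u||_{H^1(0,π)}^2 = 133*π

u'(x) = -4*sin(x) + 15*cos(5*x).
Expand u² and (u')² and integrate term by term on (0, π), using: for integers n ≥ 1, ∫_0^π sin²(nx) dx = ∫_0^π cos²(nx) dx = π/2; for n ≠ n', ∫_0^π sin(nx)sin(n'x) dx = ∫_0^π cos(nx)cos(n'x) dx = 0; and by product-to-sum, ∫_0^π sin(nx)cos(n'x) dx = ½∫_0^π [sin((n+n')x) + sin((n−n')x)] dx, which is 0 when n+n' is even and 2n/(n²−n'²) when n+n' is odd (it need not vanish on (0, π)).
  u² squared terms: (3)²·∫sin(5x)² dx = 9·π/2 = 9*π/2;  (4)²·∫cos(x)² dx = 16·π/2 = 8*π.
  u² cross terms: 2·(3)·(4)·∫sin(5x)·cos(x) dx = 24·(0) = 0.
  So ∫_0^π u² dx = 9*π/2 + 8*π + 0 = 25*π/2.
  (u')² squared terms: (-4)²·∫sin(x)² dx = 16·π/2 = 8*π;  (15)²·∫cos(5x)² dx = 225·π/2 = 225*π/2.
  (u')² cross terms: 2·(-4)·(15)·∫sin(x)·cos(5x) dx = -120·(0) = 0.
  So ∫_0^π (u')² dx = 8*π + 225*π/2 + 0 = 241*π/2.
||u||_{H^1}^2 = (25*π/2) + (241*π/2) = 133*π.


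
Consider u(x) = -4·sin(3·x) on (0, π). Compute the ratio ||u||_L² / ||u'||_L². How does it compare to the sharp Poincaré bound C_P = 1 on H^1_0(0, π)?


||u||_L² / ||u'||_L² = 1/3 < C_P = 1.

u(x) = -4·sin(3·x), so u'(x) = -12*cos(3*x).
Writing u(x) = A·sin(kπx/L) with A = -4 and k = 3, use ∫_0^L sin²(kπx/L) dx = L/2 and ∫_0^L cos²(kπx/L) dx = L/2.
u² = 16·sin²(3·x) and (u')² = 144·cos²(3·x), and each of sin², cos² integrates to L/2 = π/2 over (0, π).
∫_0^π u² dx = 8*π, so ||u||_L² = 2*sqrt(2)*sqrt(π).
∫_0^π (u')² dx = 72*π, so ||u'||_L² = 6*sqrt(2)*sqrt(π).
Ratio ||u||_L² / ||u'||_L² = 1/3.
Sharp Poincaré constant on H^1_0(0, π) is C_P = L/π = 1, achieved by sin(x).
This is the k = 3 harmonic; the ratio L/(kπ) is strictly less than C_P = L/π, consistent with the sharp inequality ||u||_L² ≤ C_P ||u'||_L².


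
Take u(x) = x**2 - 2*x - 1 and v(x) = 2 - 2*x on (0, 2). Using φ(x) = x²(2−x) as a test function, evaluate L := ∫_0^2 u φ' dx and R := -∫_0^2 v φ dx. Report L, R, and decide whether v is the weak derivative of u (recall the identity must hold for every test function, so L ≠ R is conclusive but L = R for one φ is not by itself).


LHS = -8/15, RHS = 8/15. No, v is not the weak derivative of u.

u(x) = x**2 - 2*x - 1, classical derivative u'(x) = 2*x - 2.
φ(x) = x²(2−x), so φ'(x) = x*(4 - 3*x).
Note φ(0) = φ(2) = 0, so the boundary term u·φ vanishes.
LHS = ∫_0^2 u(x) φ'(x) dx = ∫_0^2 (-3*x^4 + 10*x^3 - 5*x^2 - 4*x) dx. Term by term:
  ∫_0^2 -3*x^4 dx = -96/5;  ∫_0^2 10*x^3 dx = 40;  ∫_0^2 -5*x^2 dx = -40/3;
  ∫_0^2 -4*x dx = -8.
Sum: -96/5 + 40 − 40/3 − 8 = -8/15.
So LHS = -8/15.
∫_0^2 v(x) φ(x) dx = ∫_0^2 (2*x^4 - 6*x^3 + 4*x^2) dx. Term by term:
  ∫_0^2 2*x^4 dx = 64/5;  ∫_0^2 -6*x^3 dx = -24;  ∫_0^2 4*x^2 dx = 32/3.
Sum: 64/5 − 24 + 32/3 = -8/15.
So RHS = -∫_0^2 v(x) φ(x) dx = 8/15.
LHS − RHS = -16/15 ≠ 0, so the identity fails.
(For a valid weak derivative the identity must hold for EVERY test function, in particular this one. The failure shows v is NOT the weak derivative of u.)
Correct weak derivative would be u'(x) = 2*x - 2.


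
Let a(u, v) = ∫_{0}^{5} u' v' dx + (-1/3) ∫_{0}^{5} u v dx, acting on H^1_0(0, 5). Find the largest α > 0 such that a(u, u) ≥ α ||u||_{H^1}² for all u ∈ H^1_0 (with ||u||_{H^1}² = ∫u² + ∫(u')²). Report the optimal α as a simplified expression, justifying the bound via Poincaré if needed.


α = (-25/3 + π^2)/(π^2 + 25)

Coercivity of a(·,·) on H^1_0(0, 5) means a(u, u) ≥ α ||u||_{H^1}² for every u ∈ H^1_0.
The interval has length L = 5, and Poincaré/coercivity depend only on L. Here a(u, u) = ∫(u')² + (-1/3)·∫u².
Here c = -1/3 < 0 with |c| < (π/L)² = π^2/25, so coercivity still holds. The condition a(u,u) ≥ α||u||_{H^1}² reads (1−α)∫(u')² ≥ (α−c)∫u². Any admissible α is ≤ 1 (rapidly oscillating u have ∫u²/∫(u')² → 0), and α = 1 would force 0 ≥ (1−c)∫u², impossible since c < 1; so 1−α > 0. By the sharp Poincaré inequality on H^1_0 of an interval of length L, ∫(u')² ≥ (π/L)²∫u² with equality for the first sine mode sin(π(x−x₀)/L) (x₀ the left endpoint), so the inequality holds for all u iff (1−α)(π/L)² ≥ α − c, i.e. α ≤ ((π/L)² + c)/((π/L)² + 1) = (1 + c(L/π)²)/(1 + (L/π)²). (Direct route, valid since c ≤ 0: Poincaré gives c∫u² ≥ c(L/π)²∫(u')², so a(u,u) ≥ (1 + c(L/π)²)∫(u')², while ||u||_{H^1}² ≤ (1 + (L/π)²)∫(u')²; dividing yields the same α.) With (π/L)² = π^2/25 and c = -1/3, the largest admissible constant is α = ((π/L)² + c)/((π/L)² + 1).
Simplifying, α = (-25/3 + π^2)/(π^2 + 25).


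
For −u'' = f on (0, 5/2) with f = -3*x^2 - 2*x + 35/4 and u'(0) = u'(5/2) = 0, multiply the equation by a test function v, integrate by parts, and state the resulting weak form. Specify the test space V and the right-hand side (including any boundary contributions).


V = H^1(0, 5/2) (no boundary constraint on v; u is determined up to an additive constant); weak form: ∫_0^5/2 u'v' dx = ∫_0^5/2 (-3*x^2 - 2*x + 35/4) v dx for all v ∈ V.

Multiply both sides by a test function v and integrate from 0 to 5/2:
  ∫_0^5/2 −u''(x) v(x) dx = ∫_0^5/2 f(x) v(x) dx.
Integrate the LHS by parts once:
  ∫_0^5/2 −u'' v dx = −[u'(x) v(x)]_0^5/2 + ∫_0^5/2 u'(x) v'(x) dx.
Thus ∫_0^5/2 u'(x) v'(x) dx = ∫_0^5/2 f(x) v(x) dx + [u'(x) v(x)]_0^5/2.
Choose V so that boundary terms are either known or forced to vanish.
u has homogeneous Neumann: u'(0) = u'(5/2) = 0. So [u' v]_0^5/2 = 0·v(5/2) − 0·v(0) = 0 for any v; take V = H^1(0, 5/2).
Weak formulation: find u (satisfying any essential BC) such that ∫_0^5/2 u'(x) v'(x) dx = ∫_0^5/2 f v dx for all v ∈ V (homogeneous Neumann, so boundary terms vanish).
Substituting f(x) = -3*x^2 - 2*x + 35/4, the right-hand side is ∫_0^5/2 (-3*x^2 - 2*x + 35/4) v dx.
Compatibility check (pure Neumann): taking v ≡ 1 ∈ V gives 0 = ∫_0^5/2 f dx + (0) − (0), i.e. ∫_0^5/2 f dx must equal u'(0) − u'(5/2) = 0. Indeed ∫_0^5/2 (-3*x^2 - 2*x + 35/4) dx = 0, so the data are compatible. The solution is then unique only up to an additive constant (fix it e.g. by requiring ∫_0^5/2 u dx = 0).


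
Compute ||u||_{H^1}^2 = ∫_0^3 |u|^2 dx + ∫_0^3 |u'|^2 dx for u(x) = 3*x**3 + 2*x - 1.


||u||_{H^1}^2 = 529701/70

The H^1 norm (squared) on an interval (0, L) is
  ||u||_{H^1}^2 = ∫_0^L u(x)^2 dx + ∫_0^L u'(x)^2 dx.
Compute u'(x) = 9*x**2 + 2.
Then u(x)^2 = 9*x**6 + 12*x**4 - 6*x**3 + 4*x**2 - 4*x + 1 and u'(x)^2 = 81*x**4 + 36*x**2 + 4.
Integrate each monomial from 0 to 3 using ∫_0^3 c·x^n dx = c·3^(n+1)/(n+1):
  ∫_0^3 u(x)^2 dx = ∫_0^3 (9*x^6 + 12*x^4 - 6*x^3 + 4*x^2 - 4*x + 1) dx. Term by term:
    ∫_0^3 9*x^6 dx = 19683/7;  ∫_0^3 12*x^4 dx = 2916/5;  ∫_0^3 -6*x^3 dx = -243/2;
    ∫_0^3 4*x^2 dx = 36;  ∫_0^3 -4*x dx = -18;  ∫_0^3 1 dx = 3.
  Sum: 19683/7 + 2916/5 − 243/2 + 36 − 18 + 3 = 230619/70.
  ∫_0^3 u'(x)^2 dx = ∫_0^3 (81*x^4 + 36*x^2 + 4) dx. Term by term:
    ∫_0^3 81*x^4 dx = 19683/5;  ∫_0^3 36*x^2 dx = 324;  ∫_0^3 4 dx = 12.
  Sum: 19683/5 + 324 + 12 = 21363/5.
Adding: ||u||_{H^1}^2 = 230619/70 + 21363/5 = 529701/70.


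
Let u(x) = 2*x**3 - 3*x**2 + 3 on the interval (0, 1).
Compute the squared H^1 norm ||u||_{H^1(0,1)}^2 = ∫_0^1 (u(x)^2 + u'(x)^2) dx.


||u||_{H^1}^2 = 53/7

The H^1 norm (squared) on an interval (0, L) is
  ||u||_{H^1}^2 = ∫_0^L u(x)^2 dx + ∫_0^L u'(x)^2 dx.
Compute u'(x) = 6*x**2 - 6*x.
Then u(x)^2 = 4*x**6 - 12*x**5 + 9*x**4 + 12*x**3 - 18*x**2 + 9 and u'(x)^2 = 36*x**4 - 72*x**3 + 36*x**2.
Integrate each monomial from 0 to 1 using ∫_0^1 c·x^n dx = c·1^(n+1)/(n+1):
  ∫_0^1 u(x)^2 dx = ∫_0^1 (4*x^6 - 12*x^5 + 9*x^4 + 12*x^3 - 18*x^2 + 9) dx. Term by term:
    ∫_0^1 4*x^6 dx = 4/7;  ∫_0^1 -12*x^5 dx = -2;  ∫_0^1 9*x^4 dx = 9/5;
    ∫_0^1 12*x^3 dx = 3;  ∫_0^1 -18*x^2 dx = -6;  ∫_0^1 9 dx = 9.
  Sum: 4/7 − 2 + 9/5 + 3 − 6 + 9 = 223/35.
  ∫_0^1 u'(x)^2 dx = ∫_0^1 (36*x^4 - 72*x^3 + 36*x^2) dx. Term by term:
    ∫_0^1 36*x^4 dx = 36/5;  ∫_0^1 -72*x^3 dx = -18;  ∫_0^1 36*x^2 dx = 12.
  Sum: 36/5 − 18 + 12 = 6/5.
Adding: ||u||_{H^1}^2 = 223/35 + 6/5 = 53/7.


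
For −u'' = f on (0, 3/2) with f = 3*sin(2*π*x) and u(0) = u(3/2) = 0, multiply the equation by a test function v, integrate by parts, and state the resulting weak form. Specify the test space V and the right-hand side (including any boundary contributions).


V = H^1_0(0, 3/2) (so v(0) = v(3/2) = 0); weak form: ∫_0^3/2 u'v' dx = ∫_0^3/2 (3*sin(2*π*x)) v dx for all v ∈ V.

Multiply both sides by a test function v and integrate from 0 to 3/2:
  ∫_0^3/2 −u''(x) v(x) dx = ∫_0^3/2 f(x) v(x) dx.
Integrate the LHS by parts once:
  ∫_0^3/2 −u'' v dx = −[u'(x) v(x)]_0^3/2 + ∫_0^3/2 u'(x) v'(x) dx.
Thus ∫_0^3/2 u'(x) v'(x) dx = ∫_0^3/2 f(x) v(x) dx + [u'(x) v(x)]_0^3/2.
Choose V so that boundary terms are either known or forced to vanish.
u is Dirichlet: u(0) = u(3/2) = 0. Let V = H^1_0(0, 3/2); then v(0) = v(3/2) = 0, and [u' v]_0^3/2 = 0.
Weak formulation: find u (satisfying any essential BC) such that ∫_0^3/2 u'(x) v'(x) dx = ∫_0^3/2 f v dx for all v ∈ V.
Substituting f(x) = 3*sin(2*π*x), the right-hand side is ∫_0^3/2 (3*sin(2*π*x)) v dx.


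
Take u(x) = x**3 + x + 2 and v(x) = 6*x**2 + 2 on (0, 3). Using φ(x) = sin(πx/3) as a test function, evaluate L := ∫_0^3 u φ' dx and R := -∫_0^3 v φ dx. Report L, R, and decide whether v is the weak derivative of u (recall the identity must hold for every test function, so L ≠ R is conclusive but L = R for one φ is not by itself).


LHS = -87/π + 324/π^3, RHS = -174/π + 648/π^3. No, v is not the weak derivative of u.

u(x) = x**3 + x + 2, classical derivative u'(x) = 3*x**2 + 1.
φ(x) = sin(πx/3), so φ'(x) = π*cos(π*x/3)/3.
Note φ(0) = φ(3) = 0, so the boundary term u·φ vanishes.
LHS = ∫_0^3 u(x) φ'(x) dx = ∫_0^3 (π*x^3*cos(π*x/3)/3 + π*x*cos(π*x/3)/3 + 2*π*cos(π*x/3)/3) dx. Term by term:
  ∫_0^3 2*π*cos(π*x/3)/3 dx = 0;  ∫_0^3 π*x*cos(π*x/3)/3 dx = -6/π;  ∫_0^3 π*x^3*cos(π*x/3)/3 dx = -81/π + 324/π^3.
Sum: 0 − 6/π + -81/π + 324/π^3 = -87/π + 324/π^3.
So LHS = -87/π + 324/π^3.
∫_0^3 v(x) φ(x) dx = ∫_0^3 (6*x^2*sin(π*x/3) + 2*sin(π*x/3)) dx. Term by term:
  ∫_0^3 2*sin(π*x/3) dx = 12/π;  ∫_0^3 6*x^2*sin(π*x/3) dx = -648/π^3 + 162/π.
Sum: 12/π + -648/π^3 + 162/π = -648/π^3 + 174/π.
So RHS = -∫_0^3 v(x) φ(x) dx = -174/π + 648/π^3.
LHS − RHS = -324/π^3 + 87/π ≠ 0, so the identity fails.
(For a valid weak derivative the identity must hold for EVERY test function, in particular this one. The failure shows v is NOT the weak derivative of u.)
Correct weak derivative would be u'(x) = 3*x**2 + 1.


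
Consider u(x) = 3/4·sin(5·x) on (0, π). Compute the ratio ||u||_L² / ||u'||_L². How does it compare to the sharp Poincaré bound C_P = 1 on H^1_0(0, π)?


||u||_L² / ||u'||_L² = 1/5 < C_P = 1.

u(x) = 3/4·sin(5·x), so u'(x) = 15*cos(5*x)/4.
Writing u(x) = A·sin(kπx/L) with A = 3/4 and k = 5, use ∫_0^L sin²(kπx/L) dx = L/2 and ∫_0^L cos²(kπx/L) dx = L/2.
u² = 9/16·sin²(5·x) and (u')² = 225/16·cos²(5·x), and each of sin², cos² integrates to L/2 = π/2 over (0, π).
∫_0^π u² dx = 9*π/32, so ||u||_L² = 3*sqrt(2)*sqrt(π)/8.
∫_0^π (u')² dx = 225*π/32, so ||u'||_L² = 15*sqrt(2)*sqrt(π)/8.
Ratio ||u||_L² / ||u'||_L² = 1/5.
Sharp Poincaré constant on H^1_0(0, π) is C_P = L/π = 1, achieved by sin(x).
This is the k = 5 harmonic; the ratio L/(kπ) is strictly less than C_P = L/π, consistent with the sharp inequality ||u||_L² ≤ C_P ||u'||_L².


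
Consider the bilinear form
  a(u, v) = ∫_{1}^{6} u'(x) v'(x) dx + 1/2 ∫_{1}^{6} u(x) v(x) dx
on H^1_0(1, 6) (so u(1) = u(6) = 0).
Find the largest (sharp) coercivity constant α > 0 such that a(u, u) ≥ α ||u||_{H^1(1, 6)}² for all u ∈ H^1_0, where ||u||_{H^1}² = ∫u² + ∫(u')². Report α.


α = (π^2 + 25/2)/(π^2 + 25)

Coercivity of a(·,·) on H^1_0(1, 6) means a(u, u) ≥ α ||u||_{H^1}² for every u ∈ H^1_0.
The interval has length L = 5, and Poincaré/coercivity depend only on L. Here a(u, u) = ∫(u')² + (1/2)·∫u².
Here 0 < c = 1/2 < 1. The condition a(u,u) ≥ α||u||_{H^1}² reads (1−α)∫(u')² ≥ (α−c)∫u². Any admissible α is ≤ 1 (rapidly oscillating u have ∫u²/∫(u')² → 0), and α = 1 would force 0 ≥ (1−c)∫u², impossible since c < 1; so 1−α > 0. By the sharp Poincaré inequality on H^1_0 of an interval of length L, ∫(u')² ≥ (π/L)²∫u² with equality for the first sine mode sin(π(x−x₀)/L) (x₀ the left endpoint), so the inequality holds for all u iff (1−α)(π/L)² ≥ α − c, i.e. α ≤ ((π/L)² + c)/((π/L)² + 1) = (1 + c(L/π)²)/(1 + (L/π)²). With (π/L)² = π^2/25 and c = 1/2, the largest admissible constant is α = ((π/L)² + c)/((π/L)² + 1).
Simplifying, α = (π^2 + 25/2)/(π^2 + 25).


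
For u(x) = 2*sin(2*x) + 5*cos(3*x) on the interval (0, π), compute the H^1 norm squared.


||u||_{H^1(0,π)}^2 = -160 + 135*π

u'(x) = -15*sin(3*x) + 4*cos(2*x).
Expand u² and (u')² and integrate term by term on (0, π), using: for integers n ≥ 1, ∫_0^π sin²(nx) dx = ∫_0^π cos²(nx) dx = π/2; for n ≠ n', ∫_0^π sin(nx)sin(n'x) dx = ∫_0^π cos(nx)cos(n'x) dx = 0; and by product-to-sum, ∫_0^π sin(nx)cos(n'x) dx = ½∫_0^π [sin((n+n')x) + sin((n−n')x)] dx, which is 0 when n+n' is even and 2n/(n²−n'²) when n+n' is odd (it need not vanish on (0, π)).
  u² squared terms: (2)²·∫sin(2x)² dx = 4·π/2 = 2*π;  (5)²·∫cos(3x)² dx = 25·π/2 = 25*π/2.
  u² cross terms: 2·(2)·(5)·∫sin(2x)·cos(3x) dx = 20·(-4/5) = -16.
  So ∫_0^π u² dx = 2*π + 25*π/2 − 16 = -16 + 29*π/2.
  (u')² squared terms: (-15)²·∫sin(3x)² dx = 225·π/2 = 225*π/2;  (4)²·∫cos(2x)² dx = 16·π/2 = 8*π.
  (u')² cross terms: 2·(-15)·(4)·∫sin(3x)·cos(2x) dx = -120·(6/5) = -144.
  So ∫_0^π (u')² dx = 225*π/2 + 8*π − 144 = -144 + 241*π/2.
||u||_{H^1}^2 = (-16 + 29*π/2) + (-144 + 241*π/2) = -160 + 135*π.


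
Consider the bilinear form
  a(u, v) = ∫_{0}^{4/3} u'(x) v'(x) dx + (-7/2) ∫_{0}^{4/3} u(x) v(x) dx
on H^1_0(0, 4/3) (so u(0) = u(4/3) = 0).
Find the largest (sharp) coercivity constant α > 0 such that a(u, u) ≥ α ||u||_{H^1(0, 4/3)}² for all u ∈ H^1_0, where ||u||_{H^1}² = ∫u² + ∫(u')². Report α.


α = (-56 + 9*π^2)/(16 + 9*π^2)

Coercivity of a(·,·) on H^1_0(0, 4/3) means a(u, u) ≥ α ||u||_{H^1}² for every u ∈ H^1_0.
The interval has length L = 4/3, and Poincaré/coercivity depend only on L. Here a(u, u) = ∫(u')² + (-7/2)·∫u².
Here c = -7/2 < 0 with |c| < (π/L)² = 9*π^2/16, so coercivity still holds. The condition a(u,u) ≥ α||u||_{H^1}² reads (1−α)∫(u')² ≥ (α−c)∫u². Any admissible α is ≤ 1 (rapidly oscillating u have ∫u²/∫(u')² → 0), and α = 1 would force 0 ≥ (1−c)∫u², impossible since c < 1; so 1−α > 0. By the sharp Poincaré inequality on H^1_0 of an interval of length L, ∫(u')² ≥ (π/L)²∫u² with equality for the first sine mode sin(π(x−x₀)/L) (x₀ the left endpoint), so the inequality holds for all u iff (1−α)(π/L)² ≥ α − c, i.e. α ≤ ((π/L)² + c)/((π/L)² + 1) = (1 + c(L/π)²)/(1 + (L/π)²). (Direct route, valid since c ≤ 0: Poincaré gives c∫u² ≥ c(L/π)²∫(u')², so a(u,u) ≥ (1 + c(L/π)²)∫(u')², while ||u||_{H^1}² ≤ (1 + (L/π)²)∫(u')²; dividing yields the same α.) With (π/L)² = 9*π^2/16 and c = -7/2, the largest admissible constant is α = ((π/L)² + c)/((π/L)² + 1).
Simplifying, α = (-56 + 9*π^2)/(16 + 9*π^2).


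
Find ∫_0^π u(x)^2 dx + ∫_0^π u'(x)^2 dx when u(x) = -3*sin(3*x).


||u||_{H^1(0,π)}^2 = 45*π

u'(x) = -9*cos(3*x).
Expand u² and (u')² and integrate term by term on (0, π), using: for integers n ≥ 1, ∫_0^π sin²(nx) dx = ∫_0^π cos²(nx) dx = π/2; for n ≠ n', ∫_0^π sin(nx)sin(n'x) dx = ∫_0^π cos(nx)cos(n'x) dx = 0; and by product-to-sum, ∫_0^π sin(nx)cos(n'x) dx = ½∫_0^π [sin((n+n')x) + sin((n−n')x)] dx, which is 0 when n+n' is even and 2n/(n²−n'²) when n+n' is odd (it need not vanish on (0, π)).
  u² squared terms: (-3)²·∫sin(3x)² dx = 9·π/2 = 9*π/2.
  So ∫_0^π u² dx = 9*π/2.
  (u')² squared terms: (-9)²·∫cos(3x)² dx = 81·π/2 = 81*π/2.
  So ∫_0^π (u')² dx = 81*π/2.
||u||_{H^1}^2 = (9*π/2) + (81*π/2) = 45*π.


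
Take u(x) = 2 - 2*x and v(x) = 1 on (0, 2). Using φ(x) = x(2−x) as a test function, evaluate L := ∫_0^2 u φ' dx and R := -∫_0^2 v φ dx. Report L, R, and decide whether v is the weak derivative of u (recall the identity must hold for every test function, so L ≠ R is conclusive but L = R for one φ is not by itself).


LHS = 8/3, RHS = -4/3. No, v is not the weak derivative of u.

u(x) = 2 - 2*x, classical derivative u'(x) = -2.
φ(x) = x(2−x), so φ'(x) = 2 - 2*x.
Note φ(0) = φ(2) = 0, so the boundary term u·φ vanishes.
LHS = ∫_0^2 u(x) φ'(x) dx = ∫_0^2 (4*x^2 - 8*x + 4) dx. Term by term:
  ∫_0^2 4*x^2 dx = 32/3;  ∫_0^2 -8*x dx = -16;  ∫_0^2 4 dx = 8.
Sum: 32/3 − 16 + 8 = 8/3.
So LHS = 8/3.
∫_0^2 v(x) φ(x) dx = ∫_0^2 (-x^2 + 2*x) dx. Term by term:
  ∫_0^2 -x^2 dx = -8/3;  ∫_0^2 2*x dx = 4.
Sum: -8/3 + 4 = 4/3.
So RHS = -∫_0^2 v(x) φ(x) dx = -4/3.
LHS − RHS = 4 ≠ 0, so the identity fails.
(For a valid weak derivative the identity must hold for EVERY test function, in particular this one. The failure shows v is NOT the weak derivative of u.)
Correct weak derivative would be u'(x) = -2.


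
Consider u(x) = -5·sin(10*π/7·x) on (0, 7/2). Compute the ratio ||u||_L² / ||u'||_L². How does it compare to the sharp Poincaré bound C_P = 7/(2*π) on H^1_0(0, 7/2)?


||u||_L² / ||u'||_L² = 7/(10*π) < C_P = 7/(2*π).

u(x) = -5·sin(10*π/7·x), so u'(x) = -50*π*cos(10*π*x/7)/7.
Writing u(x) = A·sin(kπx/L) with A = -5 and k = 5, use ∫_0^L sin²(kπx/L) dx = L/2 and ∫_0^L cos²(kπx/L) dx = L/2.
u² = 25·sin²(10*π/7·x) and (u')² = 2500*π^2/49·cos²(10*π/7·x), and each of sin², cos² integrates to L/2 = 7/4 over (0, 7/2).
∫_0^7/2 u² dx = 175/4, so ||u||_L² = 5*sqrt(7)/2.
∫_0^7/2 (u')² dx = 625*π^2/7, so ||u'||_L² = 25*sqrt(7)*π/7.
Ratio ||u||_L² / ||u'||_L² = 7/(10*π).
Sharp Poincaré constant on H^1_0(0, 7/2) is C_P = L/π = 7/(2*π), achieved by sin(2*π/7·x).
This is the k = 5 harmonic; the ratio L/(kπ) is strictly less than C_P = L/π, consistent with the sharp inequality ||u||_L² ≤ C_P ||u'||_L².


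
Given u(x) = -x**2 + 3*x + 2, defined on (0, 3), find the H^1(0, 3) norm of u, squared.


||u||_{H^1}^2 = 471/10

The H^1 norm (squared) on an interval (0, L) is
  ||u||_{H^1}^2 = ∫_0^L u(x)^2 dx + ∫_0^L u'(x)^2 dx.
Compute u'(x) = 3 - 2*x.
Then u(x)^2 = x**4 - 6*x**3 + 5*x**2 + 12*x + 4 and u'(x)^2 = 4*x**2 - 12*x + 9.
Integrate each monomial from 0 to 3 using ∫_0^3 c·x^n dx = c·3^(n+1)/(n+1):
  ∫_0^3 u(x)^2 dx = ∫_0^3 (x^4 - 6*x^3 + 5*x^2 + 12*x + 4) dx. Term by term:
    ∫_0^3 x^4 dx = 243/5;  ∫_0^3 -6*x^3 dx = -243/2;  ∫_0^3 5*x^2 dx = 45;
    ∫_0^3 12*x dx = 54;  ∫_0^3 4 dx = 12.
  Sum: 243/5 − 243/2 + 45 + 54 + 12 = 381/10.
  ∫_0^3 u'(x)^2 dx = ∫_0^3 (4*x^2 - 12*x + 9) dx. Term by term:
    ∫_0^3 4*x^2 dx = 36;  ∫_0^3 -12*x dx = -54;  ∫_0^3 9 dx = 27.
  Sum: 36 − 54 + 27 = 9.
Adding: ||u||_{H^1}^2 = 381/10 + 9 = 471/10.


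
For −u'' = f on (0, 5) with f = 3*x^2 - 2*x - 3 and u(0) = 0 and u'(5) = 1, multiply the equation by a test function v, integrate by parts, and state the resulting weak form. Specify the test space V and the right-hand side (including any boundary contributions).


V = {v ∈ H^1(0, 5) : v(0) = 0} (test functions vanish at x = 0 where u is specified); weak form: ∫_0^5 u'v' dx = ∫_0^5 (3*x^2 - 2*x - 3) v dx + v(5) for all v ∈ V.

Multiply both sides by a test function v and integrate from 0 to 5:
  ∫_0^5 −u''(x) v(x) dx = ∫_0^5 f(x) v(x) dx.
Integrate the LHS by parts once:
  ∫_0^5 −u'' v dx = −[u'(x) v(x)]_0^5 + ∫_0^5 u'(x) v'(x) dx.
Thus ∫_0^5 u'(x) v'(x) dx = ∫_0^5 f(x) v(x) dx + [u'(x) v(x)]_0^5.
Choose V so that boundary terms are either known or forced to vanish.
Mixed BC: u(0) = 0 (Dirichlet) and u'(5) = 1 (Neumann). Define V = {v ∈ H^1(0, 5) : v(0) = 0}. Then [u' v]_0^5 = u'(5)·v(5) − u'(0)·0 = v(5).
Weak formulation: find u (satisfying any essential BC) such that ∫_0^5 u'(x) v'(x) dx = ∫_0^5 f v dx + v(5) for all v ∈ V (Dirichlet at 0 absorbed into V; Neumann datum at x = 5 contributes the boundary term).
Substituting f(x) = 3*x^2 - 2*x - 3, the right-hand side is ∫_0^5 (3*x^2 - 2*x - 3) v dx + v(5).


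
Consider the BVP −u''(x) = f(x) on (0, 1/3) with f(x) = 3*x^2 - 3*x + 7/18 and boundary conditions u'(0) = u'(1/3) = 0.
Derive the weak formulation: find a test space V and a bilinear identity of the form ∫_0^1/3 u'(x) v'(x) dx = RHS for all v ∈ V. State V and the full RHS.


V = H^1(0, 1/3) (no boundary constraint on v; u is determined up to an additive constant); weak form: ∫_0^1/3 u'v' dx = ∫_0^1/3 (3*x^2 - 3*x + 7/18) v dx for all v ∈ V.

Multiply both sides by a test function v and integrate from 0 to 1/3:
  ∫_0^1/3 −u''(x) v(x) dx = ∫_0^1/3 f(x) v(x) dx.
Integrate the LHS by parts once:
  ∫_0^1/3 −u'' v dx = −[u'(x) v(x)]_0^1/3 + ∫_0^1/3 u'(x) v'(x) dx.
Thus ∫_0^1/3 u'(x) v'(x) dx = ∫_0^1/3 f(x) v(x) dx + [u'(x) v(x)]_0^1/3.
Choose V so that boundary terms are either known or forced to vanish.
u has homogeneous Neumann: u'(0) = u'(1/3) = 0. So [u' v]_0^1/3 = 0·v(1/3) − 0·v(0) = 0 for any v; take V = H^1(0, 1/3).
Weak formulation: find u (satisfying any essential BC) such that ∫_0^1/3 u'(x) v'(x) dx = ∫_0^1/3 f v dx for all v ∈ V (homogeneous Neumann, so boundary terms vanish).
Substituting f(x) = 3*x^2 - 3*x + 7/18, the right-hand side is ∫_0^1/3 (3*x^2 - 3*x + 7/18) v dx.
Compatibility check (pure Neumann): taking v ≡ 1 ∈ V gives 0 = ∫_0^1/3 f dx + (0) − (0), i.e. ∫_0^1/3 f dx must equal u'(0) − u'(1/3) = 0. Indeed ∫_0^1/3 (3*x^2 - 3*x + 7/18) dx = 0, so the data are compatible. The solution is then unique only up to an additive constant (fix it e.g. by requiring ∫_0^1/3 u dx = 0).


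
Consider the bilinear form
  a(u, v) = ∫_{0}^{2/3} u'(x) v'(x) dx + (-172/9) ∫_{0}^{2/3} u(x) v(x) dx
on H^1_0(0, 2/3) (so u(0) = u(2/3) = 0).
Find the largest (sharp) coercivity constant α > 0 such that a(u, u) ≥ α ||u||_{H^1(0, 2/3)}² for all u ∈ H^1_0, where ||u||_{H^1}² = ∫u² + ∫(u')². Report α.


α = (-688 + 81*π^2)/(9*(4 + 9*π^2))

Coercivity of a(·,·) on H^1_0(0, 2/3) means a(u, u) ≥ α ||u||_{H^1}² for every u ∈ H^1_0.
The interval has length L = 2/3, and Poincaré/coercivity depend only on L. Here a(u, u) = ∫(u')² + (-172/9)·∫u².
Here c = -172/9 < 0 with |c| < (π/L)² = 9*π^2/4, so coercivity still holds. The condition a(u,u) ≥ α||u||_{H^1}² reads (1−α)∫(u')² ≥ (α−c)∫u². Any admissible α is ≤ 1 (rapidly oscillating u have ∫u²/∫(u')² → 0), and α = 1 would force 0 ≥ (1−c)∫u², impossible since c < 1; so 1−α > 0. By the sharp Poincaré inequality on H^1_0 of an interval of length L, ∫(u')² ≥ (π/L)²∫u² with equality for the first sine mode sin(π(x−x₀)/L) (x₀ the left endpoint), so the inequality holds for all u iff (1−α)(π/L)² ≥ α − c, i.e. α ≤ ((π/L)² + c)/((π/L)² + 1) = (1 + c(L/π)²)/(1 + (L/π)²). (Direct route, valid since c ≤ 0: Poincaré gives c∫u² ≥ c(L/π)²∫(u')², so a(u,u) ≥ (1 + c(L/π)²)∫(u')², while ||u||_{H^1}² ≤ (1 + (L/π)²)∫(u')²; dividing yields the same α.) With (π/L)² = 9*π^2/4 and c = -172/9, the largest admissible constant is α = ((π/L)² + c)/((π/L)² + 1).
Simplifying, α = (-688 + 81*π^2)/(9*(4 + 9*π^2)).


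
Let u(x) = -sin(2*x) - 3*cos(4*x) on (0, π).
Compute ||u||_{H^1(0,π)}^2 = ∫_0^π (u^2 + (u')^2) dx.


||u||_{H^1(0,π)}^2 = 79*π

u'(x) = 12*sin(4*x) - 2*cos(2*x).
Expand u² and (u')² and integrate term by term on (0, π), using: for integers n ≥ 1, ∫_0^π sin²(nx) dx = ∫_0^π cos²(nx) dx = π/2; for n ≠ n', ∫_0^π sin(nx)sin(n'x) dx = ∫_0^π cos(nx)cos(n'x) dx = 0; and by product-to-sum, ∫_0^π sin(nx)cos(n'x) dx = ½∫_0^π [sin((n+n')x) + sin((n−n')x)] dx, which is 0 when n+n' is even and 2n/(n²−n'²) when n+n' is odd (it need not vanish on (0, π)).
  u² squared terms: (-1)²·∫sin(2x)² dx = 1·π/2 = π/2;  (-3)²·∫cos(4x)² dx = 9·π/2 = 9*π/2.
  u² cross terms: 2·(-1)·(-3)·∫sin(2x)·cos(4x) dx = 6·(0) = 0.
  So ∫_0^π u² dx = π/2 + 9*π/2 + 0 = 5*π.
  (u')² squared terms: (-2)²·∫cos(2x)² dx = 4·π/2 = 2*π;  (12)²·∫sin(4x)² dx = 144·π/2 = 72*π.
  (u')² cross terms: 2·(-2)·(12)·∫cos(2x)·sin(4x) dx = -48·(0) = 0.
  So ∫_0^π (u')² dx = 2*π + 72*π + 0 = 74*π.
||u||_{H^1}^2 = (5*π) + (74*π) = 79*π.
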